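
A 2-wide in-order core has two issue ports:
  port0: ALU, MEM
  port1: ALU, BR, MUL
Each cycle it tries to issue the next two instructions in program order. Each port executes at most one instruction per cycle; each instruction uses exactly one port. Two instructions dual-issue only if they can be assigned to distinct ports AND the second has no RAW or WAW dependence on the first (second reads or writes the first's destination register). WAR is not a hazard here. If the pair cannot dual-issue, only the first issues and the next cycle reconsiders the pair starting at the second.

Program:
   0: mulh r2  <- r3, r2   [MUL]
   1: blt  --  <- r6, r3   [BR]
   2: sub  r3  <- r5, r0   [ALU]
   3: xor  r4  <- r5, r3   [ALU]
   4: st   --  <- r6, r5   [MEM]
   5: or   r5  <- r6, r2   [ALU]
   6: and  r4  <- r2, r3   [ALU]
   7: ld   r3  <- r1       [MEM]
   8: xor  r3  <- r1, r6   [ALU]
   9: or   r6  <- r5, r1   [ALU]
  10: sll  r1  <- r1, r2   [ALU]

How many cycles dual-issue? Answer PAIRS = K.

PAIRS = 4

0. mulh @i0  | no-port MUL/BR
1. blt sub @i1,i2  | pair
2. xor st @i3,i4  | pair
3. or and @i5,i6  | pair
4. ld @i7  | WAW r3
5. xor or @i8,i9  | pair
6. sll @i10  | tail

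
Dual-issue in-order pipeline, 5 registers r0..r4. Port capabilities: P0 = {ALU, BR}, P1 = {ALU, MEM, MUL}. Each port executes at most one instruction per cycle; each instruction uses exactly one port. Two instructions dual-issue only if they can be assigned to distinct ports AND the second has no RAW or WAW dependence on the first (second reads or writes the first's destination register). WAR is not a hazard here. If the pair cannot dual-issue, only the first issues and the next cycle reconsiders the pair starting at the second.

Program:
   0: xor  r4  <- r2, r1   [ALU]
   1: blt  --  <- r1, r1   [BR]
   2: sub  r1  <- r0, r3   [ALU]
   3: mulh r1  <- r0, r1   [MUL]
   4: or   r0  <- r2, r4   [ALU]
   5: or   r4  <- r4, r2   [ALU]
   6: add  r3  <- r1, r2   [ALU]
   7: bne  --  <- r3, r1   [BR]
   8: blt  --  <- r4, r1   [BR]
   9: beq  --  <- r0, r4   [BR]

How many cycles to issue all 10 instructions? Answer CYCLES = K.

c0: i0/i1 xor/blt  dual
c1: i2 sub  RAW+WAW r1
c2: i3/i4 mulh/or  dual
c3: i5/i6 or/add  dual
c4: i7 bne  no-port BR/BR
c5: i8 blt  no-port BR/BR
c6: i9 beq  tail

CYCLES = 7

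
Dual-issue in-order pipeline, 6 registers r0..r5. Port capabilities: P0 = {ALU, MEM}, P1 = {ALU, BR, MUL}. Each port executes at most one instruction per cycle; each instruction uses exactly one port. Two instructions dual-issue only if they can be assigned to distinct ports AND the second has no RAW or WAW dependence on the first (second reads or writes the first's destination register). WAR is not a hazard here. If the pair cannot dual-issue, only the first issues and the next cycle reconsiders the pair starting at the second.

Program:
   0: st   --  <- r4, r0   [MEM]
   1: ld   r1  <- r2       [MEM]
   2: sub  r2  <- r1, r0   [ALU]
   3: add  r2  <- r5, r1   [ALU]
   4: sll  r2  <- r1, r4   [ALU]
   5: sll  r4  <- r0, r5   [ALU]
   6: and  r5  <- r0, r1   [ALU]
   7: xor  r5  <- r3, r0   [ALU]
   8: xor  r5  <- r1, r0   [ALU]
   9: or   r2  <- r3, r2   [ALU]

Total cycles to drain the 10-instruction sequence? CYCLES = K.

0. st.MEM @i0  | no-port MEM/MEM
1. ld.MEM @i1  | RAW r1
2. sub.ALU @i2  | WAW r2
3. add.ALU @i3  | WAW r2
4. sll.ALU+sll.ALU @i4/i5  | pair
5. and.ALU @i6  | WAW r5
6. xor.ALU @i7  | WAW r5
7. xor.ALU+or.ALU @i8/i9  | pair

CYCLES = 8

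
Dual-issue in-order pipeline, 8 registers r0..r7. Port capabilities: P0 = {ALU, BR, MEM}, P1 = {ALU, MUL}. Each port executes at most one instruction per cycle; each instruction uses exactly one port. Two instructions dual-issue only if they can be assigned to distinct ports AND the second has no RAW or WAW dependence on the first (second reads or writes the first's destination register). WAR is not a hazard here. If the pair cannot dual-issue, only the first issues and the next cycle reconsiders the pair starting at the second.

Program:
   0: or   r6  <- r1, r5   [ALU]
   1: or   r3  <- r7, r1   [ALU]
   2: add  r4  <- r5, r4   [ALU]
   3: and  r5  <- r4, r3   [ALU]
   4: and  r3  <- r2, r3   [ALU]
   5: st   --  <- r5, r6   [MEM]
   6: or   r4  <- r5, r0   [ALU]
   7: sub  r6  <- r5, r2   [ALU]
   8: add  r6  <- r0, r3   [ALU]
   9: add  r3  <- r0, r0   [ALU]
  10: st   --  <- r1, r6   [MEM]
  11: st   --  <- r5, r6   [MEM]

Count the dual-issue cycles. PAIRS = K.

PAIRS = 4

[0] i0+i1  or.ALU/or.ALU  -- 2-wide
[1] i2  add.ALU  -- RAW r4
[2] i3+i4  and.ALU/and.ALU  -- 2-wide
[3] i5+i6  st.MEM/or.ALU  -- 2-wide
[4] i7  sub.ALU  -- WAW r6
[5] i8+i9  add.ALU/add.ALU  -- 2-wide
[6] i10  st.MEM  -- no-port MEM/MEM
[7] i11  st.MEM  -- tail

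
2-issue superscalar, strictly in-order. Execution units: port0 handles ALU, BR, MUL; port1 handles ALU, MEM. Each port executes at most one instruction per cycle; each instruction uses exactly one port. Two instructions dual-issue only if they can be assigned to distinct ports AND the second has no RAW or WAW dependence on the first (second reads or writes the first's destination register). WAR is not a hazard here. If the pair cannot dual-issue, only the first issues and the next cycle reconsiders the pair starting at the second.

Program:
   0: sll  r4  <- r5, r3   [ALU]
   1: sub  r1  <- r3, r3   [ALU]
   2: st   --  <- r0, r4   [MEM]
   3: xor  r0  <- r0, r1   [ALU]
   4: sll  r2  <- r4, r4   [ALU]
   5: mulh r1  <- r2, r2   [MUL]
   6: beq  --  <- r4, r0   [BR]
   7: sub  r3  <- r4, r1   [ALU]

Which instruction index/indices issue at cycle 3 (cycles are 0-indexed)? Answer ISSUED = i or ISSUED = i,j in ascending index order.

#0 head=0: sll.ALU+sub.ALU i0&i1 pair
#1 head=2: st.MEM+xor.ALU i2&i3 pair
#2 head=4: sll.ALU i4 RAW r2
#3 head=5: mulh.MUL i5 no-port MUL/BR
#4 head=6: beq.BR+sub.ALU i6&i7 pair

ISSUED = 5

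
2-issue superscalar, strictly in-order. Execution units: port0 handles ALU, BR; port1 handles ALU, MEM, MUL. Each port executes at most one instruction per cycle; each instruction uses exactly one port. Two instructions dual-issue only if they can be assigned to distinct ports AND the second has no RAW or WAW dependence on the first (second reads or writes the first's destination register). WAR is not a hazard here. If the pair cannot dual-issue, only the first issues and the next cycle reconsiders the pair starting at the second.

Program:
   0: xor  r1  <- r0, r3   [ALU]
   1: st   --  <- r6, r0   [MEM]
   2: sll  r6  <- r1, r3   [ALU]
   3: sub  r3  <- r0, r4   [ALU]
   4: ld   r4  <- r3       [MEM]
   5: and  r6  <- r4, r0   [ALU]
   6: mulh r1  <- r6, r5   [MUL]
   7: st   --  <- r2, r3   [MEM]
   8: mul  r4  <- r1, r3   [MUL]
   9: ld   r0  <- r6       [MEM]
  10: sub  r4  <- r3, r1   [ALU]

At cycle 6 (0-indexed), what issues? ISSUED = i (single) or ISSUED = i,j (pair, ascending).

#0 head=0: xor st i0,i1 dual
#1 head=2: sll sub i2,i3 dual
#2 head=4: ld i4 RAW r4
#3 head=5: and i5 RAW r6
#4 head=6: mulh i6 no-port MUL/MEM
#5 head=7: st i7 no-port MEM/MUL
#6 head=8: mul i8 no-port MUL/MEM
#7 head=9: ld sub i9,i10 dual

ISSUED = 8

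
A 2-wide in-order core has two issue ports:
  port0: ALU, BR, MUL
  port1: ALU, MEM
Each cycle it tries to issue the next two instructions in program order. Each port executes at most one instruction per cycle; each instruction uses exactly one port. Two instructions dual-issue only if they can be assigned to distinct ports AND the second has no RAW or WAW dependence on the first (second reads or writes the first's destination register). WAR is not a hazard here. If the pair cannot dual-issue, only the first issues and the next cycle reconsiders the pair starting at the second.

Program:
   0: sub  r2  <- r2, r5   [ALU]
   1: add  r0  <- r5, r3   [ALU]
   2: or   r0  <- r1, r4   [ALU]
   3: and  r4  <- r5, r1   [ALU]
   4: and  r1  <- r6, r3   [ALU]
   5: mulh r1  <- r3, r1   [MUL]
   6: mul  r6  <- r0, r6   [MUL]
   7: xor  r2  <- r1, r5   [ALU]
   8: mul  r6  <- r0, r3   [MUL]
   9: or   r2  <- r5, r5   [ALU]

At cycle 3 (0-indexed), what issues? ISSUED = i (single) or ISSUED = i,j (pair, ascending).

ISSUED = 5

0. sub.ALU+add.ALU @i0,i1  | dual
1. or.ALU+and.ALU @i2,i3  | dual
2. and.ALU @i4  | RAW+WAW r1
3. mulh.MUL @i5  | no-port MUL/MUL
4. mul.MUL+xor.ALU @i6,i7  | dual
5. mul.MUL+or.ALU @i8,i9  | dual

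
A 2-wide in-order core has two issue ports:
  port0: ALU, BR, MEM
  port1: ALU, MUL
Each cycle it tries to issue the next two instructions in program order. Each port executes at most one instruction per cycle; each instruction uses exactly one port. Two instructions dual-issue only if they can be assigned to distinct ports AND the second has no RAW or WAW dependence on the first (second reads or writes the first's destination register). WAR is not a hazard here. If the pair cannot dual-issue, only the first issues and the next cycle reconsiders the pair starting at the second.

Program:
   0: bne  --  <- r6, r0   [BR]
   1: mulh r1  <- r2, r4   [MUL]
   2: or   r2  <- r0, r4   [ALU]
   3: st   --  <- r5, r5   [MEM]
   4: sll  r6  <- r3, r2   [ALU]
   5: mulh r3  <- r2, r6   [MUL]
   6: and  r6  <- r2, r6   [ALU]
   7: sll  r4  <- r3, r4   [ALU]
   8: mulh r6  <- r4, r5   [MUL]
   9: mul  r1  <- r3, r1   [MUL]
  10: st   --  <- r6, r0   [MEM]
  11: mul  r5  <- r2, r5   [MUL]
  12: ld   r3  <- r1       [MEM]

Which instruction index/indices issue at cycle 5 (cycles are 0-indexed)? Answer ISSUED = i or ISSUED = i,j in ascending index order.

ISSUED = 8

  cy0 -> i0&i1 (bne;mulh) pair
  cy1 -> i2&i3 (or;st) pair
  cy2 -> i4 (sll) RAW r6
  cy3 -> i5&i6 (mulh;and) pair
  cy4 -> i7 (sll) RAW r4
  cy5 -> i8 (mulh) no-port MUL/MUL
  cy6 -> i9&i10 (mul;st) pair
  cy7 -> i11&i12 (mul;ld) pair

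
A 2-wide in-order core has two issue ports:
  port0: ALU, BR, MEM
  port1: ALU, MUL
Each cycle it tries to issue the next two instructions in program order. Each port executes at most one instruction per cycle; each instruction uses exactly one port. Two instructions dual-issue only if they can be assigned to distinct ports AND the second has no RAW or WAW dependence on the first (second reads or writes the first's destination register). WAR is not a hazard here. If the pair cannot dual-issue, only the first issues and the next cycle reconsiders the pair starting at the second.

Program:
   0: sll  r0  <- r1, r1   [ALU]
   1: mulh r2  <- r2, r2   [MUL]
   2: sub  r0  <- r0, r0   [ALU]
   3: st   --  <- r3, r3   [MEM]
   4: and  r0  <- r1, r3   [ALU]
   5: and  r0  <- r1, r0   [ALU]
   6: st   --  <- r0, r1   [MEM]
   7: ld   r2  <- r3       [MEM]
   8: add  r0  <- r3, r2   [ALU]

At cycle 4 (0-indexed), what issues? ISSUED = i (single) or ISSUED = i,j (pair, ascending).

t=0 i0+i1:sll.ALU mulh.MUL ; 2-wide
t=1 i2+i3:sub.ALU st.MEM ; 2-wide
t=2 i4:and.ALU ; RAW+WAW r0
t=3 i5:and.ALU ; RAW r0
t=4 i6:st.MEM ; no-port MEM/MEM
t=5 i7:ld.MEM ; RAW r2
t=6 i8:add.ALU ; tail

ISSUED = 6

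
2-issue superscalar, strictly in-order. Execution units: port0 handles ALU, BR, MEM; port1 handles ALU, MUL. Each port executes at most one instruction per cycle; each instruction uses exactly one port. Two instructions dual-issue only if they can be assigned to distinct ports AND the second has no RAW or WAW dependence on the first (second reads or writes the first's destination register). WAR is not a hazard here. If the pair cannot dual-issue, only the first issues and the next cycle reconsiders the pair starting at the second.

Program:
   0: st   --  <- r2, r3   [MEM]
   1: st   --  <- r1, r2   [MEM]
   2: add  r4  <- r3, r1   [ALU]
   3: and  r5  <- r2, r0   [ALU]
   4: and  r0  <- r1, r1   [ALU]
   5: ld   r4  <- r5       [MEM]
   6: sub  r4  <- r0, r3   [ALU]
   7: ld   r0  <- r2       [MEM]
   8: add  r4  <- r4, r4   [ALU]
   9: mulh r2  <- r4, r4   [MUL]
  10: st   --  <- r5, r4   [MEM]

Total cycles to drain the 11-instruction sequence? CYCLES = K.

[0] i0  st  -- no-port MEM/MEM
[1] i1/i2  st;add  -- 2-wide
[2] i3/i4  and;and  -- 2-wide
[3] i5  ld  -- WAW r4
[4] i6/i7  sub;ld  -- 2-wide
[5] i8  add  -- RAW r4
[6] i9/i10  mulh;st  -- 2-wide

CYCLES = 7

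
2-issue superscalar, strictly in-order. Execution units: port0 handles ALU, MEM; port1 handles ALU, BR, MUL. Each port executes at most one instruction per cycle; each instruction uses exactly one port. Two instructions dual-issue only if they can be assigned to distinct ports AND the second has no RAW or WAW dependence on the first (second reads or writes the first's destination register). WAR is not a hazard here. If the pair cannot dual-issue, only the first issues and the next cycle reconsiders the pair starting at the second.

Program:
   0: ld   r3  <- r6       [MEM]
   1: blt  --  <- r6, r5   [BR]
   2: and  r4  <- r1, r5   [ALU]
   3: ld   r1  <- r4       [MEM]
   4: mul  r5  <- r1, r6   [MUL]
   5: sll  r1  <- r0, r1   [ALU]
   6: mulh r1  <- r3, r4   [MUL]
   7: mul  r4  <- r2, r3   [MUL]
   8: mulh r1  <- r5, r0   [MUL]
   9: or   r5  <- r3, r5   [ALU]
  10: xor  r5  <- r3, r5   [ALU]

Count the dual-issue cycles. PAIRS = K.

PAIRS = 3

[0] i0,i1  ld/blt  -- dual
[1] i2  and  -- RAW r4
[2] i3  ld  -- RAW r1
[3] i4,i5  mul/sll  -- dual
[4] i6  mulh  -- no-port MUL/MUL
[5] i7  mul  -- no-port MUL/MUL
[6] i8,i9  mulh/or  -- dual
[7] i10  xor  -- tail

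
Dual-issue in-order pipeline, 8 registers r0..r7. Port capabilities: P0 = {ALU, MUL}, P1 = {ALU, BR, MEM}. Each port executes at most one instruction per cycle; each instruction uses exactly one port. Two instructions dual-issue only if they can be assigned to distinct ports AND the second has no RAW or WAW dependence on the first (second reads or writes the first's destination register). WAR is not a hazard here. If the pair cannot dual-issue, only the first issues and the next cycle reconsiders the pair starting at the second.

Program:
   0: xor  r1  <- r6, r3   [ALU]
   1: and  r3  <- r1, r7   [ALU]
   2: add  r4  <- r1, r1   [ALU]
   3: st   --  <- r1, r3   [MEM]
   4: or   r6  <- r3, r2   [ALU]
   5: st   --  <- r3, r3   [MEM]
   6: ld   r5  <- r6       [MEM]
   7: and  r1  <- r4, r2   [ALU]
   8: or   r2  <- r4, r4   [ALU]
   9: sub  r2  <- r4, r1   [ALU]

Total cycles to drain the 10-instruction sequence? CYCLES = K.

CYCLES = 7

[0] i0  xor  -- RAW r1
[1] i1&i2  and;add  -- pair
[2] i3&i4  st;or  -- pair
[3] i5  st  -- no-port MEM/MEM
[4] i6&i7  ld;and  -- pair
[5] i8  or  -- WAW r2
[6] i9  sub  -- tail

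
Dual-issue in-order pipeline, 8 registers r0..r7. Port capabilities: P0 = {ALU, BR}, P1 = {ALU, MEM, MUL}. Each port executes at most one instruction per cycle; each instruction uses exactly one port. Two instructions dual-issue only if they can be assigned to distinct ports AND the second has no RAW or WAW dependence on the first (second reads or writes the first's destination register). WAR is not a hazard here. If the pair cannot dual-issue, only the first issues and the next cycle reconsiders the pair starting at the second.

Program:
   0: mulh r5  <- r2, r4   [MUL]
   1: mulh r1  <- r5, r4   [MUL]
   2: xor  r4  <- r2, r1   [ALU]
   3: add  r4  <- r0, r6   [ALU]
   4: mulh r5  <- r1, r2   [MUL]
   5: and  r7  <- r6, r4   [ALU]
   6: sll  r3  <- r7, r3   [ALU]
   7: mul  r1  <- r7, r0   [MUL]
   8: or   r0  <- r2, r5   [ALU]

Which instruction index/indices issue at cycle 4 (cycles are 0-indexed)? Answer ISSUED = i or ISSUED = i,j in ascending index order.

[0] i0  mulh.MUL  -- no-port MUL/MUL
[1] i1  mulh.MUL  -- RAW r1
[2] i2  xor.ALU  -- WAW r4
[3] i3,i4  add.ALU;mulh.MUL  -- pair
[4] i5  and.ALU  -- RAW r7
[5] i6,i7  sll.ALU;mul.MUL  -- pair
[6] i8  or.ALU  -- tail

ISSUED = 5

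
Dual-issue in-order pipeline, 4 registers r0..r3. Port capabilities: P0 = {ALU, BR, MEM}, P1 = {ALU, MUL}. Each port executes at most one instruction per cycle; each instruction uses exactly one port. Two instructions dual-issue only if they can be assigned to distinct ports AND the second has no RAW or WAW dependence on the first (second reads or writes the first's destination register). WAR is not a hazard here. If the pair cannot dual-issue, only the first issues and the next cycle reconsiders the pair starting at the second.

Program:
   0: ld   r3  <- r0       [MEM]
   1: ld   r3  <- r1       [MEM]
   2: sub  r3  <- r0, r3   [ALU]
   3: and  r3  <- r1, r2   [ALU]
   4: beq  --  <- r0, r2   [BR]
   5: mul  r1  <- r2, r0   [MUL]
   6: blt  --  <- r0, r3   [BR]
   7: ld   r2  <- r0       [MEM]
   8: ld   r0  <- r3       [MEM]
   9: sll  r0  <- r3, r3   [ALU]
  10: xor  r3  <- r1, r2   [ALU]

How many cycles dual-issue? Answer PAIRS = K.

PAIRS = 3

[0] i0  ld  -- no-port MEM/MEM
[1] i1  ld  -- RAW+WAW r3
[2] i2  sub  -- WAW r3
[3] i3,i4  and beq  -- pair
[4] i5,i6  mul blt  -- pair
[5] i7  ld  -- no-port MEM/MEM
[6] i8  ld  -- WAW r0
[7] i9,i10  sll xor  -- pair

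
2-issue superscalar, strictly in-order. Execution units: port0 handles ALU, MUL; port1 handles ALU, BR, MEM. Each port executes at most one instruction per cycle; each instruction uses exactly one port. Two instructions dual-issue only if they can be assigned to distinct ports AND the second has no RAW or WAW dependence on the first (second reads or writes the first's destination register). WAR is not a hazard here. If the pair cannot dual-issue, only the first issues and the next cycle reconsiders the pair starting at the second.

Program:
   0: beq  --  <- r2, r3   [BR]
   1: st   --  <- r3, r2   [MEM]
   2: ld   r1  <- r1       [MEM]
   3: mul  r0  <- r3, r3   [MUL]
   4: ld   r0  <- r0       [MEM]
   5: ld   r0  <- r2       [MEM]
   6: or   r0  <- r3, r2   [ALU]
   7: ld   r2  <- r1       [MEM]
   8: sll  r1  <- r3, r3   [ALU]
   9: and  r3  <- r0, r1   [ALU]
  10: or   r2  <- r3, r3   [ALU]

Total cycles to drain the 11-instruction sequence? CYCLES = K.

0. beq @i0  | no-port BR/MEM
1. st @i1  | no-port MEM/MEM
2. ld+mul @i2,i3  | 2-wide
3. ld @i4  | no-port MEM/MEM
4. ld @i5  | WAW r0
5. or+ld @i6,i7  | 2-wide
6. sll @i8  | RAW r1
7. and @i9  | RAW r3
8. or @i10  | tail

CYCLES = 9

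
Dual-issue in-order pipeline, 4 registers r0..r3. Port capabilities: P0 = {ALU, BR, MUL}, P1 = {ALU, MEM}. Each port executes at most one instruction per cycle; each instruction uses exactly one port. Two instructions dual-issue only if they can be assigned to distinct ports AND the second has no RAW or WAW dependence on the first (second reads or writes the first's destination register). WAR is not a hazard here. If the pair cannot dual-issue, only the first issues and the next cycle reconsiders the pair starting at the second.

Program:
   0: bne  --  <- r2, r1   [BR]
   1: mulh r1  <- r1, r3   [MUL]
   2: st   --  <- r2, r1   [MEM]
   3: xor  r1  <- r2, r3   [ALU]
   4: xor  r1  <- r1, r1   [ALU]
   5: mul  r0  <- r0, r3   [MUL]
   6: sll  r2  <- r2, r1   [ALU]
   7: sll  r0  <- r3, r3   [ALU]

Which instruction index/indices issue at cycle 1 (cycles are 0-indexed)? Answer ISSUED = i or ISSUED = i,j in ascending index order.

  cy0 -> i0 (bne.BR) no-port BR/MUL
  cy1 -> i1 (mulh.MUL) RAW r1
  cy2 -> i2,i3 (st.MEM;xor.ALU) dual
  cy3 -> i4,i5 (xor.ALU;mul.MUL) dual
  cy4 -> i6,i7 (sll.ALU;sll.ALU) dual

ISSUED = 1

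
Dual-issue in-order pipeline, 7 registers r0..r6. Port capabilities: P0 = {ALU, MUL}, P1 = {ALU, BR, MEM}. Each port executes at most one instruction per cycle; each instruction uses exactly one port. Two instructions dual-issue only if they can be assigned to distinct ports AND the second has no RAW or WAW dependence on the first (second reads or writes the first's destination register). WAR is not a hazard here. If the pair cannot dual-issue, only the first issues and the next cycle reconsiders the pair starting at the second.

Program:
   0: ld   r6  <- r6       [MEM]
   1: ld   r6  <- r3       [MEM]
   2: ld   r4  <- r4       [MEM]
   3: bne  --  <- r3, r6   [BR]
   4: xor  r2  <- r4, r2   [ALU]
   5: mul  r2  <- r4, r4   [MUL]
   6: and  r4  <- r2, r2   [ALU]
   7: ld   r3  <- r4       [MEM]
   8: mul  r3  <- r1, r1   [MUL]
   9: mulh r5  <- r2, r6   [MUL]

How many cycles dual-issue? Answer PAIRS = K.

PAIRS = 1

[0] i0  ld.MEM  -- no-port MEM/MEM
[1] i1  ld.MEM  -- no-port MEM/MEM
[2] i2  ld.MEM  -- no-port MEM/BR
[3] i3&i4  bne.BR xor.ALU  -- 2-wide
[4] i5  mul.MUL  -- RAW r2
[5] i6  and.ALU  -- RAW r4
[6] i7  ld.MEM  -- WAW r3
[7] i8  mul.MUL  -- no-port MUL/MUL
[8] i9  mulh.MUL  -- tail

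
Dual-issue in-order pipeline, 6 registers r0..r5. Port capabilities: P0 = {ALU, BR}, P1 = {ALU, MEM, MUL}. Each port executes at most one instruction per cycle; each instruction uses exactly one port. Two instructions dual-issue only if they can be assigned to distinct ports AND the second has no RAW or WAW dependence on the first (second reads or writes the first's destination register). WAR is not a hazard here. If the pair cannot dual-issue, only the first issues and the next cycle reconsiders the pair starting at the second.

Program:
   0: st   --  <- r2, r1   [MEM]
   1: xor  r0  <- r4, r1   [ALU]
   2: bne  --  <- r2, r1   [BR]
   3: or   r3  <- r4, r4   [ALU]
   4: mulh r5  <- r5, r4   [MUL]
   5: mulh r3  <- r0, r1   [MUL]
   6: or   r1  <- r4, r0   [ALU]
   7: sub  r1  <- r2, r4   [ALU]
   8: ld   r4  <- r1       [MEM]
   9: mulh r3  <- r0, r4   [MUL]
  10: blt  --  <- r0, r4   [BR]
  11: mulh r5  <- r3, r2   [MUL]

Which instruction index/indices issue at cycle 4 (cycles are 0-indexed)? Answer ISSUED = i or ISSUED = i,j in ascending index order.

#0 head=0: st.MEM/xor.ALU i0+i1 pair
#1 head=2: bne.BR/or.ALU i2+i3 pair
#2 head=4: mulh.MUL i4 no-port MUL/MUL
#3 head=5: mulh.MUL/or.ALU i5+i6 pair
#4 head=7: sub.ALU i7 RAW r1
#5 head=8: ld.MEM i8 no-port MEM/MUL
#6 head=9: mulh.MUL/blt.BR i9+i10 pair
#7 head=11: mulh.MUL i11 tail

ISSUED = 7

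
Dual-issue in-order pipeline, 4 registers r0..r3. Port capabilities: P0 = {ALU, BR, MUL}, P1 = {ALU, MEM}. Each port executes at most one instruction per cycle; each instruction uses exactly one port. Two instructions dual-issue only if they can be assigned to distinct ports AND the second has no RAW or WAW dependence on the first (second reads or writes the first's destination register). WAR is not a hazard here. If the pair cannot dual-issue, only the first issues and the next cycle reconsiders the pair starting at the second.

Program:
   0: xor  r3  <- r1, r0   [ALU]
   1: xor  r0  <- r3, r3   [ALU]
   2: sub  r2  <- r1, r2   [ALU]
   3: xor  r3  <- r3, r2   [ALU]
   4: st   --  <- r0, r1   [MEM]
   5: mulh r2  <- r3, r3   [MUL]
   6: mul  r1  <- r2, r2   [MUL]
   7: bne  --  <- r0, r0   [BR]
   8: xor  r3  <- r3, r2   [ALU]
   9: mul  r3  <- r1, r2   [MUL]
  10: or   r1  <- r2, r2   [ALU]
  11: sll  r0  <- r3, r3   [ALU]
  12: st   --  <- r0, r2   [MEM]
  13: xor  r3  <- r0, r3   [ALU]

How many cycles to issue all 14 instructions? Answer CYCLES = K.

CYCLES = 9

t=0 i0:xor ; RAW r3
t=1 i1/i2:xor/sub ; dual
t=2 i3/i4:xor/st ; dual
t=3 i5:mulh ; no-port MUL/MUL
t=4 i6:mul ; no-port MUL/BR
t=5 i7/i8:bne/xor ; dual
t=6 i9/i10:mul/or ; dual
t=7 i11:sll ; RAW r0
t=8 i12/i13:st/xor ; dual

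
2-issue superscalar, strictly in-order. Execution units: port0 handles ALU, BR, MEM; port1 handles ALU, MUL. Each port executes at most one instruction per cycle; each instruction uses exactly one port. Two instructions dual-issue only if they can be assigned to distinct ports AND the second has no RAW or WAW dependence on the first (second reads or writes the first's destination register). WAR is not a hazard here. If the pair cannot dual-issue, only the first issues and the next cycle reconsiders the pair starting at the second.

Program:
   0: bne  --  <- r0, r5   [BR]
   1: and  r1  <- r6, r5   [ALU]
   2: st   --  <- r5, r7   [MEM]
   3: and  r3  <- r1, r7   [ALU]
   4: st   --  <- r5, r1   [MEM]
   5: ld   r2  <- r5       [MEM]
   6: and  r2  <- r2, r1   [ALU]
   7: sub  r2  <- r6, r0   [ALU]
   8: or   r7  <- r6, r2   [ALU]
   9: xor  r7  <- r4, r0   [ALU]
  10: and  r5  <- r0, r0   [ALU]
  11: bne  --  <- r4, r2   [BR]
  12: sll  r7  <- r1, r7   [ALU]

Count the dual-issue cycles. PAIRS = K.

PAIRS = 4

#0 head=0: bne.BR;and.ALU i0,i1 pair
#1 head=2: st.MEM;and.ALU i2,i3 pair
#2 head=4: st.MEM i4 no-port MEM/MEM
#3 head=5: ld.MEM i5 RAW+WAW r2
#4 head=6: and.ALU i6 WAW r2
#5 head=7: sub.ALU i7 RAW r2
#6 head=8: or.ALU i8 WAW r7
#7 head=9: xor.ALU;and.ALU i9,i10 pair
#8 head=11: bne.BR;sll.ALU i11,i12 pair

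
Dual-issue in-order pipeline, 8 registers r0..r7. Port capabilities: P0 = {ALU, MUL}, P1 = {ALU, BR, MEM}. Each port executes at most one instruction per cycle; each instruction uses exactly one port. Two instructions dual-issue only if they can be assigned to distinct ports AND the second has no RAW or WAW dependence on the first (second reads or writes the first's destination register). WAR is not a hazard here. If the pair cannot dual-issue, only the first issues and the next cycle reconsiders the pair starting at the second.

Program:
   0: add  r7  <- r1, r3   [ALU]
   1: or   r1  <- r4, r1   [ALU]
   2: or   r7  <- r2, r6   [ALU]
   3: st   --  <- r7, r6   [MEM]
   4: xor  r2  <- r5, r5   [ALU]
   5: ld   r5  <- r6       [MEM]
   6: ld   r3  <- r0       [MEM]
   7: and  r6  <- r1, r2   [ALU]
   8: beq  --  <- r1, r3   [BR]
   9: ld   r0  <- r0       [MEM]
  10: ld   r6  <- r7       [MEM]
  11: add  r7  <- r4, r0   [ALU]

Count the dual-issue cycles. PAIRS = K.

  cy0 -> i0&i1 (add/or) dual
  cy1 -> i2 (or) RAW r7
  cy2 -> i3&i4 (st/xor) dual
  cy3 -> i5 (ld) no-port MEM/MEM
  cy4 -> i6&i7 (ld/and) dual
  cy5 -> i8 (beq) no-port BR/MEM
  cy6 -> i9 (ld) no-port MEM/MEM
  cy7 -> i10&i11 (ld/add) dual

PAIRS = 4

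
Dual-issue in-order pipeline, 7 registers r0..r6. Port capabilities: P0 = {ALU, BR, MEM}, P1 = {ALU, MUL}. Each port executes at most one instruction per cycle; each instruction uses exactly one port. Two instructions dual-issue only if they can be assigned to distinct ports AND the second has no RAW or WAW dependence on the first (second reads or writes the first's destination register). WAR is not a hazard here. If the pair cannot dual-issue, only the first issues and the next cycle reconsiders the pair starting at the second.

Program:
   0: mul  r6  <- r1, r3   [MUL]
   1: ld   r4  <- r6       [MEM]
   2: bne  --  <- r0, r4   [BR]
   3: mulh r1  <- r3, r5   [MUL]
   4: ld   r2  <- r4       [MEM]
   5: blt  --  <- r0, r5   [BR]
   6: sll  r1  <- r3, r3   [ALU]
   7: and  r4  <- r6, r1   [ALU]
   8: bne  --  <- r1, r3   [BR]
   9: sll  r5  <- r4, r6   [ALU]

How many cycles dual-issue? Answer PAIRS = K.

[0] i0  mul  -- RAW r6
[1] i1  ld  -- no-port MEM/BR
[2] i2&i3  bne+mulh  -- dual
[3] i4  ld  -- no-port MEM/BR
[4] i5&i6  blt+sll  -- dual
[5] i7&i8  and+bne  -- dual
[6] i9  sll  -- tail

PAIRS = 3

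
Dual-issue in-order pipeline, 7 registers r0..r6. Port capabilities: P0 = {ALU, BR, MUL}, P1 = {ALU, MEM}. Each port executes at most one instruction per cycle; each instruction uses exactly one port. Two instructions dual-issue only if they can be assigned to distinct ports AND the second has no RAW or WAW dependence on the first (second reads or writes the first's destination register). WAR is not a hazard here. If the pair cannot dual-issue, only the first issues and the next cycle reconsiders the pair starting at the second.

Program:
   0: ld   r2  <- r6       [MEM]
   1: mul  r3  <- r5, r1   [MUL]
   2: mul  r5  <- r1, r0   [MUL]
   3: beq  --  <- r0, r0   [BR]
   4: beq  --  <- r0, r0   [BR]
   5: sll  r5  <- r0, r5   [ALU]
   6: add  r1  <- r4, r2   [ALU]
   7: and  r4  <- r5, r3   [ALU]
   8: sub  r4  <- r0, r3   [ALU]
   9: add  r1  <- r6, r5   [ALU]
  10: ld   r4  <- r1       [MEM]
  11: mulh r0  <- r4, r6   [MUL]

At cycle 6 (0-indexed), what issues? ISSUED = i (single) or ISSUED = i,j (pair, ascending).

0. ld;mul @i0,i1  | 2-wide
1. mul @i2  | no-port MUL/BR
2. beq @i3  | no-port BR/BR
3. beq;sll @i4,i5  | 2-wide
4. add;and @i6,i7  | 2-wide
5. sub;add @i8,i9  | 2-wide
6. ld @i10  | RAW r4
7. mulh @i11  | tail

ISSUED = 10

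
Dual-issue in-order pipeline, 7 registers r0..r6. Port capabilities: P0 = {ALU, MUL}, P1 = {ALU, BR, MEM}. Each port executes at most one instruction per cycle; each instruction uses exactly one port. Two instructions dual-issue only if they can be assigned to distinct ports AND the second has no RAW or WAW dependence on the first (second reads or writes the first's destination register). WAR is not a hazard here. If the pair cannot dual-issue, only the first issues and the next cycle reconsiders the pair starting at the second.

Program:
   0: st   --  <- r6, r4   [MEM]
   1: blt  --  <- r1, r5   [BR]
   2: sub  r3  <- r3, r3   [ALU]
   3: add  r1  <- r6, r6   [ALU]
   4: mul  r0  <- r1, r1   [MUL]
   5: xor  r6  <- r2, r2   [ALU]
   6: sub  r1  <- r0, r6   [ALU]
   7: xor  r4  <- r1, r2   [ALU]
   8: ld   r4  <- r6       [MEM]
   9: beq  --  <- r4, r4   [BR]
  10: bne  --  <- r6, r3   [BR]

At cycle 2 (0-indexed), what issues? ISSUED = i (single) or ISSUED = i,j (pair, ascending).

t=0 i0:st ; no-port MEM/BR
t=1 i1+i2:blt;sub ; 2-wide
t=2 i3:add ; RAW r1
t=3 i4+i5:mul;xor ; 2-wide
t=4 i6:sub ; RAW r1
t=5 i7:xor ; WAW r4
t=6 i8:ld ; no-port MEM/BR
t=7 i9:beq ; no-port BR/BR
t=8 i10:bne ; tail

ISSUED = 3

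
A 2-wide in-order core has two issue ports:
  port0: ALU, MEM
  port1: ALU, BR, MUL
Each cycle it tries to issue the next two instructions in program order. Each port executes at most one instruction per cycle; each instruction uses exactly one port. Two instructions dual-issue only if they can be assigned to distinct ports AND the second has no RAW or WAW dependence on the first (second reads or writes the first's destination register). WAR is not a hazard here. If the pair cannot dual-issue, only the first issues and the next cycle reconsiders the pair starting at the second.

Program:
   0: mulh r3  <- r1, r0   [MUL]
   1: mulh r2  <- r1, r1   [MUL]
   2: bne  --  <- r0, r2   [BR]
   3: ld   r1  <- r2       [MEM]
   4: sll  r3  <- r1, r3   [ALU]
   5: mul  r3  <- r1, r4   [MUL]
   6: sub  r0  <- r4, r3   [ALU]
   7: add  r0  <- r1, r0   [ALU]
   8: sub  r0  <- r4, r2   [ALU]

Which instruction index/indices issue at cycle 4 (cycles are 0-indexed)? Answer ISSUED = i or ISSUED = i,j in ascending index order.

c0: i0 mulh.MUL  no-port MUL/MUL
c1: i1 mulh.MUL  no-port MUL/BR
c2: i2/i3 bne.BR/ld.MEM  dual
c3: i4 sll.ALU  WAW r3
c4: i5 mul.MUL  RAW r3
c5: i6 sub.ALU  RAW+WAW r0
c6: i7 add.ALU  WAW r0
c7: i8 sub.ALU  tail

ISSUED = 5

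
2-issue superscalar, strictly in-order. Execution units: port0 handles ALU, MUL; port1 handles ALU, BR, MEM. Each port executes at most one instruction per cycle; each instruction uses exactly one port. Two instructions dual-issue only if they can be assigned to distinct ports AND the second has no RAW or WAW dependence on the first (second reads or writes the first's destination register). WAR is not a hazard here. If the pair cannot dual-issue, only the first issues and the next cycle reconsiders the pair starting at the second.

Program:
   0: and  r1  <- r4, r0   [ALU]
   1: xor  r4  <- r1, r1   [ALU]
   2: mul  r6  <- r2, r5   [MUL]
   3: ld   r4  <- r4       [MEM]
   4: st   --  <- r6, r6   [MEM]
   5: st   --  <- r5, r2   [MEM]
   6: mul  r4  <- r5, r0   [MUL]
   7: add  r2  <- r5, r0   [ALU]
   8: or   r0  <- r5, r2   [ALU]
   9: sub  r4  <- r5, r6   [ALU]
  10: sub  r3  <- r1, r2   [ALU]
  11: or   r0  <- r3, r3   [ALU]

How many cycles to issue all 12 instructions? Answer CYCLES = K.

CYCLES = 9

t=0 i0:and.ALU ; RAW r1
t=1 i1+i2:xor.ALU+mul.MUL ; 2-wide
t=2 i3:ld.MEM ; no-port MEM/MEM
t=3 i4:st.MEM ; no-port MEM/MEM
t=4 i5+i6:st.MEM+mul.MUL ; 2-wide
t=5 i7:add.ALU ; RAW r2
t=6 i8+i9:or.ALU+sub.ALU ; 2-wide
t=7 i10:sub.ALU ; RAW r3
t=8 i11:or.ALU ; tail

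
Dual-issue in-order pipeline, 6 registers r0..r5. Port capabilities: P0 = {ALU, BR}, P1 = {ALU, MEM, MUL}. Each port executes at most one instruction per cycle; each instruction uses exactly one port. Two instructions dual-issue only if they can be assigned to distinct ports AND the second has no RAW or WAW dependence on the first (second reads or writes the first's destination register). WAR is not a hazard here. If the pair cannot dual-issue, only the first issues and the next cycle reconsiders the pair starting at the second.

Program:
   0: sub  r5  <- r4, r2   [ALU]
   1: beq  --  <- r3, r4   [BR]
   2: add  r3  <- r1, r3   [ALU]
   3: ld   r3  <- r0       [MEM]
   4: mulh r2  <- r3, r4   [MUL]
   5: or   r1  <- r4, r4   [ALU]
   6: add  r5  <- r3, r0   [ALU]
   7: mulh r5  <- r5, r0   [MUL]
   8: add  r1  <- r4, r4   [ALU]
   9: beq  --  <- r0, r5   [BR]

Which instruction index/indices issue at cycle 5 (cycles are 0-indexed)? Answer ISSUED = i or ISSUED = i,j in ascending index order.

ISSUED = 7,8

#0 head=0: sub.ALU;beq.BR i0&i1 pair
#1 head=2: add.ALU i2 WAW r3
#2 head=3: ld.MEM i3 no-port MEM/MUL
#3 head=4: mulh.MUL;or.ALU i4&i5 pair
#4 head=6: add.ALU i6 RAW+WAW r5
#5 head=7: mulh.MUL;add.ALU i7&i8 pair
#6 head=9: beq.BR i9 tail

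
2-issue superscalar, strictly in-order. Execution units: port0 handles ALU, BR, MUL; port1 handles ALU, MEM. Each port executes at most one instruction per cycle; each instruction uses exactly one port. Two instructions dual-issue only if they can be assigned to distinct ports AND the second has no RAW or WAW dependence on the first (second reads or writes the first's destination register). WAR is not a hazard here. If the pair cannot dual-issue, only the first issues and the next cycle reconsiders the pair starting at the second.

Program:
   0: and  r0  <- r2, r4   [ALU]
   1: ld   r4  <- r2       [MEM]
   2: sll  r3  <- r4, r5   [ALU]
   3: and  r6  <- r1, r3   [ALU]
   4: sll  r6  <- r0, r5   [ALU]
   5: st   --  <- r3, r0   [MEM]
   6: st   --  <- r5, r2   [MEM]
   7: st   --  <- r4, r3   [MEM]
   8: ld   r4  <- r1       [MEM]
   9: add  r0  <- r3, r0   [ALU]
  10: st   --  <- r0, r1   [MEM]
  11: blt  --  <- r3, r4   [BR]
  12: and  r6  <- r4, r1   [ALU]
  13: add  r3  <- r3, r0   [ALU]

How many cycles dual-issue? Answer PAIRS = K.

PAIRS = 5

c0: i0+i1 and+ld  pair
c1: i2 sll  RAW r3
c2: i3 and  WAW r6
c3: i4+i5 sll+st  pair
c4: i6 st  no-port MEM/MEM
c5: i7 st  no-port MEM/MEM
c6: i8+i9 ld+add  pair
c7: i10+i11 st+blt  pair
c8: i12+i13 and+add  pair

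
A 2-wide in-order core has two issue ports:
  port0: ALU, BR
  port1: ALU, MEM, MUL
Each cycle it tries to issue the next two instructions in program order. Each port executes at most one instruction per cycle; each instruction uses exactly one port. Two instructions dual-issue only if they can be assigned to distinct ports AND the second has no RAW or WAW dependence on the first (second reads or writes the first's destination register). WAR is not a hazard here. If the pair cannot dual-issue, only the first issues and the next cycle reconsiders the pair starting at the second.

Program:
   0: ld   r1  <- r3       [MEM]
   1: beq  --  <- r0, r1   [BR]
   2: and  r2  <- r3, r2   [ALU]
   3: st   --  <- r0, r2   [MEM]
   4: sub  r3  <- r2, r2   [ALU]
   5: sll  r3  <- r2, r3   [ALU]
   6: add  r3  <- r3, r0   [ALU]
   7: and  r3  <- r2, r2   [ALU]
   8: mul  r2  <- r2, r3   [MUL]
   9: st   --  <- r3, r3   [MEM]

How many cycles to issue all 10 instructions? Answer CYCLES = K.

CYCLES = 8

#0 head=0: ld.MEM i0 RAW r1
#1 head=1: beq.BR+and.ALU i1&i2 2-wide
#2 head=3: st.MEM+sub.ALU i3&i4 2-wide
#3 head=5: sll.ALU i5 RAW+WAW r3
#4 head=6: add.ALU i6 WAW r3
#5 head=7: and.ALU i7 RAW r3
#6 head=8: mul.MUL i8 no-port MUL/MEM
#7 head=9: st.MEM i9 tail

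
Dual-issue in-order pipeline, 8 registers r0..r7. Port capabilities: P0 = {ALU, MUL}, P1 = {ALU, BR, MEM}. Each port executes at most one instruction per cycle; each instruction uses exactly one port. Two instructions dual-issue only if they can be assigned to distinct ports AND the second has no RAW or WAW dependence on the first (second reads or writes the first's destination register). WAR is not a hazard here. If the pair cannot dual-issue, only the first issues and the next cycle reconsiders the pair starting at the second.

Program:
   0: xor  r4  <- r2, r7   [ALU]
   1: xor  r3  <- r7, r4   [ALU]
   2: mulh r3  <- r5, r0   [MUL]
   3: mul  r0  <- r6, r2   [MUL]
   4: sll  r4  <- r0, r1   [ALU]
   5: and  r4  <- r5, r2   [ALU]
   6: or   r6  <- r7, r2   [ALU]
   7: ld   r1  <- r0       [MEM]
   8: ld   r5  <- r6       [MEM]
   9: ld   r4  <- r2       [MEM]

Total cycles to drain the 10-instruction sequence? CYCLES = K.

0. xor.ALU @i0  | RAW r4
1. xor.ALU @i1  | WAW r3
2. mulh.MUL @i2  | no-port MUL/MUL
3. mul.MUL @i3  | RAW r0
4. sll.ALU @i4  | WAW r4
5. and.ALU/or.ALU @i5,i6  | 2-wide
6. ld.MEM @i7  | no-port MEM/MEM
7. ld.MEM @i8  | no-port MEM/MEM
8. ld.MEM @i9  | tail

CYCLES = 9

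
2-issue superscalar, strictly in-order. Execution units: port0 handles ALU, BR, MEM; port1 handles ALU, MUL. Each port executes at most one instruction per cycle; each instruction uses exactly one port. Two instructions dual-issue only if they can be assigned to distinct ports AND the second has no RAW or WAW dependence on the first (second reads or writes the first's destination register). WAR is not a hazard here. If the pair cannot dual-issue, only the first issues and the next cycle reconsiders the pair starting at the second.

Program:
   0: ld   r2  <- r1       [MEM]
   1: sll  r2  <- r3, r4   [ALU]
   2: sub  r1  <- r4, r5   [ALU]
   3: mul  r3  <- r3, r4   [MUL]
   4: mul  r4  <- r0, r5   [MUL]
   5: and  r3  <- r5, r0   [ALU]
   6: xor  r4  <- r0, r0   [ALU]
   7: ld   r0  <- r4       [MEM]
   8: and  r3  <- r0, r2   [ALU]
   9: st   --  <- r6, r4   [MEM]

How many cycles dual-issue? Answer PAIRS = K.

PAIRS = 3

c0: i0 ld  WAW r2
c1: i1+i2 sll sub  2-wide
c2: i3 mul  no-port MUL/MUL
c3: i4+i5 mul and  2-wide
c4: i6 xor  RAW r4
c5: i7 ld  RAW r0
c6: i8+i9 and st  2-wide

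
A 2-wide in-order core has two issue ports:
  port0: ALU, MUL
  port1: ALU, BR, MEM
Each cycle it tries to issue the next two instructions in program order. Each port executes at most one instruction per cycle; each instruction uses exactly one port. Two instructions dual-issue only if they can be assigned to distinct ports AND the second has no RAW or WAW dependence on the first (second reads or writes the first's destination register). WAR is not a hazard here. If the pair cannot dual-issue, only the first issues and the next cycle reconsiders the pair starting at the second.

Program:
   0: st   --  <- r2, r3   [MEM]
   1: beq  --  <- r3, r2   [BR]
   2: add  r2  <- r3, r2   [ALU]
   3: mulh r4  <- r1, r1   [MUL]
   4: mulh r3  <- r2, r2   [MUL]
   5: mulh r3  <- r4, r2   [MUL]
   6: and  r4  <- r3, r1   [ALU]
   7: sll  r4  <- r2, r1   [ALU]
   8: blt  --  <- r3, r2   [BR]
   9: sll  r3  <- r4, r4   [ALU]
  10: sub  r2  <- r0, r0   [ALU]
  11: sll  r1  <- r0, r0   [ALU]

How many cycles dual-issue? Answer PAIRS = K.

#0 head=0: st.MEM i0 no-port MEM/BR
#1 head=1: beq.BR/add.ALU i1/i2 2-wide
#2 head=3: mulh.MUL i3 no-port MUL/MUL
#3 head=4: mulh.MUL i4 no-port MUL/MUL
#4 head=5: mulh.MUL i5 RAW r3
#5 head=6: and.ALU i6 WAW r4
#6 head=7: sll.ALU/blt.BR i7/i8 2-wide
#7 head=9: sll.ALU/sub.ALU i9/i10 2-wide
#8 head=11: sll.ALU i11 tail

PAIRS = 3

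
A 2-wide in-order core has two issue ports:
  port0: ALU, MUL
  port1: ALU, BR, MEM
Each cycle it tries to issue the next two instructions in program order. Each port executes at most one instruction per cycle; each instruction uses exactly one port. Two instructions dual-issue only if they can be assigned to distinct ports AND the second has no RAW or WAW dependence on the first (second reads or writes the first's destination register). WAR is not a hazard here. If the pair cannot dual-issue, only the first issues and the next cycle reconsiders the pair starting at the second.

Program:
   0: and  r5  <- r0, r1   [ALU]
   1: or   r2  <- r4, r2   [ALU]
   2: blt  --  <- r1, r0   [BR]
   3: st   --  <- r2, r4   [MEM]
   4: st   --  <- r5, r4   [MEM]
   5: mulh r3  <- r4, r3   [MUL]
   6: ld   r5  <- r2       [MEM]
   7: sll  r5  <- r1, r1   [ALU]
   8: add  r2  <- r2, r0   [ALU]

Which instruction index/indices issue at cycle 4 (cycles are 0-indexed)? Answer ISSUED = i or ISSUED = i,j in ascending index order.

0. and;or @i0+i1  | 2-wide
1. blt @i2  | no-port BR/MEM
2. st @i3  | no-port MEM/MEM
3. st;mulh @i4+i5  | 2-wide
4. ld @i6  | WAW r5
5. sll;add @i7+i8  | 2-wide

ISSUED = 6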